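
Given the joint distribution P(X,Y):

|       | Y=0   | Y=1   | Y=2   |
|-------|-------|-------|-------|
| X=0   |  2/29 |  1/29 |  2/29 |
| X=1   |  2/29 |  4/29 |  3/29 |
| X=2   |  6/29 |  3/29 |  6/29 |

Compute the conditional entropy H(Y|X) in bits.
1.5246 bits

H(Y|X) = H(X,Y) - H(X)

H(X,Y) = -Σ_{x,y} P(x,y) log₂ P(x,y). Per-cell terms -P(x,y)·log₂P(x,y):
  X=0: 0.26607, 0.16752, 0.26607
  X=1: 0.26607, 0.39420, 0.33859
  X=2: 0.47028, 0.33859, 0.47028
Sum of the 9 terms: H(X,Y) = 2.9777 bits

Marginal of X (row sums):
  P(X=0) = 2/29 + 1/29 + 2/29 = 5/29
  P(X=1) = 2/29 + 4/29 + 3/29 = 9/29
  P(X=2) = 6/29 + 3/29 + 6/29 = 15/29
H(X) = -[(5/29)·log₂(5/29) + (9/29)·log₂(9/29) + (15/29)·log₂(15/29)]
  = 0.43725 + 0.52388 + 0.49194 = 1.4531 bits

H(Y|X) = H(X,Y) - H(X) = 2.9777 - 1.4531 = 1.5246 bits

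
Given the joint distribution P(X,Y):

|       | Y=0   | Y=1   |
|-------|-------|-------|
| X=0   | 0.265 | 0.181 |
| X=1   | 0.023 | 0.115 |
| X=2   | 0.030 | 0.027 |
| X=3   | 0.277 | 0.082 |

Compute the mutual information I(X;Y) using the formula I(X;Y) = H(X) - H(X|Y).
0.1144 bits

I(X;Y) = H(X) - H(X|Y)

Marginal of X (row sums):
  P(X=0) = 0.265 + 0.181 = 0.446
  P(X=1) = 0.023 + 0.115 = 0.138
  P(X=2) = 0.030 + 0.027 = 0.057
  P(X=3) = 0.277 + 0.082 = 0.359
H(X) = -[0.446·log₂(0.446) + 0.138·log₂(0.138) + 0.057·log₂(0.057) + 0.359·log₂(0.359)]
  = 0.5195 + 0.3943 + 0.2356 + 0.5306 = 1.6800 bits

Marginal of Y (column sums):
  P(Y=0) = 0.265 + 0.023 + 0.030 + 0.277 = 0.595
  P(Y=1) = 0.181 + 0.115 + 0.027 + 0.082 = 0.405
H(X|Y) = Σ_y P(y)·H(X|Y=y):
  Y=0: P(Y=0) = 0.595, P(X|Y=0) = (53/119, 23/595, 6/119, 277/595) → H(X|Y=0) = 1.4319
  Y=1: P(Y=1) = 0.405, P(X|Y=1) = (181/405, 23/81, 1/15, 82/405) → H(X|Y=1) = 1.7620
H(X|Y) = 0.595·1.4319 + 0.405·1.7620 = 1.5656 bits

I(X;Y) = H(X) - H(X|Y) = 1.6800 - 1.5656 = 0.1144 bits

Cross-check via I(X;Y) = H(X) + H(Y) - H(X,Y): computing H(Y) from the column sums and H(X,Y) from the 8 cells in the same way gives H(Y) = 0.9738 bits and H(X,Y) = 2.5394 bits, so
I(X;Y) = 1.6800 + 0.9738 - 2.5394 = 0.1144 bits ✓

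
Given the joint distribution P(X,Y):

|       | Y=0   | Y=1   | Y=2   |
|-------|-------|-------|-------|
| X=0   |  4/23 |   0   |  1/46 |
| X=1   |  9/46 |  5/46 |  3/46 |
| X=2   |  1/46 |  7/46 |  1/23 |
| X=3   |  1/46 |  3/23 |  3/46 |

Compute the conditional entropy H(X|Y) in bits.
1.5976 bits

H(X|Y) = H(X,Y) - H(Y)

H(X,Y) = -Σ_{x,y} P(x,y) log₂ P(x,y). Per-cell terms -P(x,y)·log₂P(x,y):
  X=0: 0.438880, 0.000000, 0.120077
  X=1: 0.460494, 0.348004, 0.256865
  X=2: 0.120077, 0.413336, 0.196677
  X=3: 0.120077, 0.383296, 0.256865
  (cells with P = 0 contribute 0)
Sum of the 12 terms: H(X,Y) = 3.11465 bits

Marginal of Y (column sums):
  P(Y=0) = 4/23 + 9/46 + 1/46 + 1/46 = 19/46
  P(Y=1) = 0 + 5/46 + 7/46 + 3/23 = 9/23
  P(Y=2) = 1/46 + 3/46 + 1/23 + 3/46 = 9/46
H(Y) = -[(19/46)·log₂(19/46) + (9/23)·log₂(9/23) + (9/46)·log₂(9/46)]
  = 0.526892 + 0.529684 + 0.460494 = 1.51707 bits

H(X|Y) = H(X,Y) - H(Y) = 3.11465 - 1.51707 = 1.5976 bits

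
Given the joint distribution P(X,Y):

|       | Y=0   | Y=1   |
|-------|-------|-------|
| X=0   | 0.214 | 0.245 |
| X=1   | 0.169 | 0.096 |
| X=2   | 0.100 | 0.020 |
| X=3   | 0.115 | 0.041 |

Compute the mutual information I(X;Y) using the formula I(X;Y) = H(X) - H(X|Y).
0.0567 bits

I(X;Y) = H(X) - H(X|Y)

Marginal of X (row sums):
  P(X=0) = 0.214 + 0.245 = 0.459
  P(X=1) = 0.169 + 0.096 = 0.265
  P(X=2) = 0.100 + 0.020 = 0.120
  P(X=3) = 0.115 + 0.041 = 0.156
H(X) = -[0.459·log₂(0.459) + 0.265·log₂(0.265) + 0.120·log₂(0.120) + 0.156·log₂(0.156)]
  = 0.5157 + 0.5077 + 0.3671 + 0.4181 = 1.8086 bits

Marginal of Y (column sums):
  P(Y=0) = 0.214 + 0.169 + 0.100 + 0.115 = 0.598
  P(Y=1) = 0.245 + 0.096 + 0.020 + 0.041 = 0.402
H(X|Y) = Σ_y P(y)·H(X|Y=y):
  Y=0: P(Y=0) = 0.598, P(X|Y=0) = (107/299, 13/46, 50/299, 5/26) → H(X|Y=0) = 1.9346
  Y=1: P(Y=1) = 0.402, P(X|Y=1) = (245/402, 16/67, 10/201, 41/402) → H(X|Y=1) = 1.4801
H(X|Y) = 0.598·1.9346 + 0.402·1.4801 = 1.7519 bits

I(X;Y) = H(X) - H(X|Y) = 1.8086 - 1.7519 = 0.0567 bits

Cross-check via I(X;Y) = H(X) + H(Y) - H(X,Y): computing H(Y) from the column sums and H(X,Y) from the 8 cells in the same way gives H(Y) = 0.9721 bits and H(X,Y) = 2.7240 bits, so
I(X;Y) = 1.8086 + 0.9721 - 2.7240 = 0.0567 bits ✓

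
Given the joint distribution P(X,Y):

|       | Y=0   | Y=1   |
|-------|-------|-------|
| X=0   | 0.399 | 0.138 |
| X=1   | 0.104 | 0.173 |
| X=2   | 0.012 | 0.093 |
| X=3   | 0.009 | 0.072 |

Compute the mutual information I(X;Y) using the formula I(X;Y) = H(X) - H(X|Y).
0.1978 bits

I(X;Y) = H(X) - H(X|Y)

Marginal of X (row sums):
  P(X=0) = 0.399 + 0.138 = 0.537
  P(X=1) = 0.104 + 0.173 = 0.277
  P(X=2) = 0.012 + 0.093 = 0.105
  P(X=3) = 0.009 + 0.072 = 0.081
H(X) = -[0.537·log₂(0.537) + 0.277·log₂(0.277) + 0.105·log₂(0.105) + 0.081·log₂(0.081)]
  = 0.48169 + 0.51302 + 0.34141 + 0.29370 = 1.62982 bits

Marginal of Y (column sums):
  P(Y=0) = 0.399 + 0.104 + 0.012 + 0.009 = 0.524
  P(Y=1) = 0.138 + 0.173 + 0.093 + 0.072 = 0.476
H(X|Y) = Σ_y P(y)·H(X|Y=y):
  Y=0: P(Y=0) = 0.524, P(X|Y=0) = (399/524, 26/131, 3/131, 9/524) → H(X|Y=0) = 0.98790
  Y=1: P(Y=1) = 0.476, P(X|Y=1) = (69/238, 173/476, 93/476, 18/119) → H(X|Y=1) = 1.92099
H(X|Y) = 0.524·0.98790 + 0.476·1.92099 = 1.43205 bits

I(X;Y) = H(X) - H(X|Y) = 1.62982 - 1.43205 = 0.1978 bits

Cross-check via I(X;Y) = H(X) + H(Y) - H(X,Y): computing H(Y) from the column sums and H(X,Y) from the 8 cells in the same way gives H(Y) = 0.99834 bits and H(X,Y) = 2.43039 bits, so
I(X;Y) = 1.62982 + 0.99834 - 2.43039 = 0.1978 bits ✓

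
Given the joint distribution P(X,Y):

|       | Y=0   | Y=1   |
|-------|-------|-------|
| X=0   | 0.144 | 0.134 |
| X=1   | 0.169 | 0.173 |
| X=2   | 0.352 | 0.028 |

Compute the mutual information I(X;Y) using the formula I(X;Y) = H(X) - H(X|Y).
0.1560 bits

I(X;Y) = H(X) - H(X|Y)

Marginal of X (row sums):
  P(X=0) = 0.144 + 0.134 = 0.278
  P(X=1) = 0.169 + 0.173 = 0.342
  P(X=2) = 0.352 + 0.028 = 0.380
H(X) = -[0.278·log₂(0.278) + 0.342·log₂(0.342) + 0.380·log₂(0.380)]
  = 0.513422 + 0.529393 + 0.530453 = 1.57327 bits

Marginal of Y (column sums):
  P(Y=0) = 0.144 + 0.169 + 0.352 = 0.665
  P(Y=1) = 0.134 + 0.173 + 0.028 = 0.335
H(X|Y) = Σ_y P(y)·H(X|Y=y):
  Y=0: P(Y=0) = 0.665, P(X|Y=0) = (144/665, 169/665, 352/665) → H(X|Y=0) = 1.466026
  Y=1: P(Y=1) = 0.335, P(X|Y=1) = (2/5, 173/335, 28/335) → H(X|Y=1) = 1.320398
H(X|Y) = 0.665·1.466026 + 0.335·1.320398 = 1.41724 bits

I(X;Y) = H(X) - H(X|Y) = 1.57327 - 1.41724 = 0.1560 bits

Cross-check via I(X;Y) = H(X) + H(Y) - H(X,Y): computing H(Y) from the column sums and H(X,Y) from the 6 cells in the same way gives H(Y) = 0.91995 bits and H(X,Y) = 2.33719 bits, so
I(X;Y) = 1.57327 + 0.91995 - 2.33719 = 0.1560 bits ✓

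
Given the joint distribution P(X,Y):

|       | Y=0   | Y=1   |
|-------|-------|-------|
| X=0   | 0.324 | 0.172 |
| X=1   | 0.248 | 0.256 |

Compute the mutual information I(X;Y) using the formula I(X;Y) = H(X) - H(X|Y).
0.0192 bits

I(X;Y) = H(X) - H(X|Y)

Marginal of X (row sums):
  P(X=0) = 0.324 + 0.172 = 0.496
  P(X=1) = 0.248 + 0.256 = 0.504
H(X) = -[0.496·log₂(0.496) + 0.504·log₂(0.504)]
  = 0.501748 + 0.498206 = 0.99995 bits

Marginal of Y (column sums):
  P(Y=0) = 0.324 + 0.248 = 0.572
  P(Y=1) = 0.172 + 0.256 = 0.428
H(X|Y) = Σ_y P(y)·H(X|Y=y):
  Y=0: P(Y=0) = 0.572, P(X|Y=0) = (81/143, 62/143) → H(X|Y=0) = 0.987228
  Y=1: P(Y=1) = 0.428, P(X|Y=1) = (43/107, 64/107) → H(X|Y=1) = 0.972033
H(X|Y) = 0.572·0.987228 + 0.428·0.972033 = 0.98072 bits

I(X;Y) = H(X) - H(X|Y) = 0.99995 - 0.98072 = 0.0192 bits

Cross-check via I(X;Y) = H(X) + H(Y) - H(X,Y): computing H(Y) from the column sums and H(X,Y) from the 4 cells in the same way gives H(Y) = 0.98499 bits and H(X,Y) = 1.96571 bits, so
I(X;Y) = 0.99995 + 0.98499 - 1.96571 = 0.0192 bits ✓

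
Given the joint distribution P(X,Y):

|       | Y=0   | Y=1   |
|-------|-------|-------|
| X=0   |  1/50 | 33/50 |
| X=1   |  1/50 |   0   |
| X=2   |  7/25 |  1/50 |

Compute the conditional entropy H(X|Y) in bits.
0.3441 bits

H(X|Y) = H(X,Y) - H(Y)

H(X,Y) = -Σ_{x,y} P(x,y) log₂ P(x,y). Per-cell terms -P(x,y)·log₂P(x,y):
  X=0: 0.11288, 0.39564
  X=1: 0.11288, 0.00000
  X=2: 0.51422, 0.11288
  (cells with P = 0 contribute 0)
Sum of the 6 terms: H(X,Y) = 1.2485 bits

Marginal of Y (column sums):
  P(Y=0) = 1/50 + 1/50 + 7/25 = 8/25
  P(Y=1) = 33/50 + 0 + 1/50 = 17/25
H(Y) = -[(8/25)·log₂(8/25) + (17/25)·log₂(17/25)]
  = 0.52603 + 0.37835 = 0.9044 bits

H(X|Y) = H(X,Y) - H(Y) = 1.2485 - 0.9044 = 0.3441 bits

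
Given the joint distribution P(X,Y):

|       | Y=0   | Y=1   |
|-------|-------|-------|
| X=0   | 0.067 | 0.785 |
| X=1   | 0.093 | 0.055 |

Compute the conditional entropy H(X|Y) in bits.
0.4499 bits

H(X|Y) = H(X,Y) - H(Y)

H(X,Y) = -Σ_{x,y} P(x,y) log₂ P(x,y). Per-cell terms -P(x,y)·log₂P(x,y):
  X=0: 0.2613, 0.2741
  X=1: 0.3187, 0.2301
Sum of the 4 terms: H(X,Y) = 1.0842 bits

Marginal of Y (column sums):
  P(Y=0) = 0.067 + 0.093 = 0.160
  P(Y=1) = 0.785 + 0.055 = 0.840
H(Y) = -[0.160·log₂(0.160) + 0.840·log₂(0.840)]
  = 0.4230 + 0.2113 = 0.6343 bits

H(X|Y) = H(X,Y) - H(Y) = 1.0842 - 0.6343 = 0.4499 bits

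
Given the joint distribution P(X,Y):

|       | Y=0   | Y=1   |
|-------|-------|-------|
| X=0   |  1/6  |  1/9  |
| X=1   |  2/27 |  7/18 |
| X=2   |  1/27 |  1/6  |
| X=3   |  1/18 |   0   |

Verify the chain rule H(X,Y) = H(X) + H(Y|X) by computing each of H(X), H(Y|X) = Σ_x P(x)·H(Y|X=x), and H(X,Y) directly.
H(X) = 1.7270 bits, H(Y|X) = 0.7027 bits, H(X,Y) = 2.4297 bits

Marginal of X (row sums):
  P(X=0) = 1/6 + 1/9 = 5/18
  P(X=1) = 2/27 + 7/18 = 25/54
  P(X=2) = 1/27 + 1/6 = 11/54
  P(X=3) = 1/18 + 0 = 1/18
H(X) = -[(5/18)·log₂(5/18) + (25/54)·log₂(25/54) + (11/54)·log₂(11/54) + (1/18)·log₂(1/18)]
  = 0.513332 + 0.514366 + 0.467593 + 0.231663 = 1.7270 bits

H(Y|X) = Σ_x P(x)·H(Y|X=x):
  X=0: P(X=0) = 5/18, P(Y|X=0) = (3/5, 2/5) → H(Y|X=0) = 0.970951
  X=1: P(X=1) = 25/54, P(Y|X=1) = (4/25, 21/25) → H(Y|X=1) = 0.634310
  X=2: P(X=2) = 11/54, P(Y|X=2) = (2/11, 9/11) → H(Y|X=2) = 0.684038
  X=3: P(X=3) = 1/18, P(Y|X=3) = (1, 0) → H(Y|X=3) = 0.000000
H(Y|X) = (5/18)·0.970951 + (25/54)·0.634310 + (11/54)·0.684038 + (1/18)·0.000000 = 0.7027 bits

H(X,Y) = -Σ_{x,y} P(x,y) log₂ P(x,y). Per-cell terms -P(x,y)·log₂P(x,y):
  X=0: 0.430827, 0.352214
  X=1: 0.278140, 0.529888
  X=2: 0.176107, 0.430827
  X=3: 0.231663, 0.000000
  (cells with P = 0 contribute 0)
Sum of the 8 terms: H(X,Y) = 2.4297 bits

Chain rule check:
  H(X) + H(Y|X) = 1.7270 + 0.7027 = 2.4297 bits
  H(X,Y) = 2.4297 bits
✓ Chain rule verified.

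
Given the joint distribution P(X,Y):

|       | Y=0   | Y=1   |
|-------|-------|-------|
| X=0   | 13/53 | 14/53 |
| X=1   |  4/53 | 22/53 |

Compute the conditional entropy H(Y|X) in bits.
0.8128 bits

H(Y|X) = H(X,Y) - H(X)

H(X,Y) = -Σ_{x,y} P(x,y) log₂ P(x,y). Per-cell terms -P(x,y)·log₂P(x,y):
  X=0: 0.4973, 0.5073
  X=1: 0.2814, 0.5265
Sum of the 4 terms: H(X,Y) = 1.8125 bits

Marginal of X (row sums):
  P(X=0) = 13/53 + 14/53 = 27/53
  P(X=1) = 4/53 + 22/53 = 26/53
H(X) = -[(27/53)·log₂(27/53) + (26/53)·log₂(26/53)]
  = 0.4957 + 0.5040 = 0.9997 bits

H(Y|X) = H(X,Y) - H(X) = 1.8125 - 0.9997 = 0.8128 bits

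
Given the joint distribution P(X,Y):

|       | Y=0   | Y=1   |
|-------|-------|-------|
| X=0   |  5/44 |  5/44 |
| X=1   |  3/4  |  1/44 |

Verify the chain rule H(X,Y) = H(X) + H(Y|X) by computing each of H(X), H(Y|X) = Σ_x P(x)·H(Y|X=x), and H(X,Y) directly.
H(X) = 0.7732 bits, H(Y|X) = 0.3752 bits, H(X,Y) = 1.1484 bits

Marginal of X (row sums):
  P(X=0) = 5/44 + 5/44 = 5/22
  P(X=1) = 3/4 + 1/44 = 17/22
H(X) = -[(5/22)·log₂(5/22) + (17/22)·log₂(17/22)]
  = 0.4858 + 0.2874 = 0.7732 bits

H(Y|X) = Σ_x P(x)·H(Y|X=x):
  X=0: P(X=0) = 5/22, P(Y|X=0) = (1/2, 1/2) → H(Y|X=0) = 1.0000
  X=1: P(X=1) = 17/22, P(Y|X=1) = (33/34, 1/34) → H(Y|X=1) = 0.1914
H(Y|X) = (5/22)·1.0000 + (17/22)·0.1914 = 0.3752 bits

H(X,Y) = -Σ_{x,y} P(x,y) log₂ P(x,y). Per-cell terms -P(x,y)·log₂P(x,y):
  X=0: 0.3565, 0.3565
  X=1: 0.3113, 0.1241
Sum of the 4 terms: H(X,Y) = 1.1484 bits

Chain rule check:
  H(X) + H(Y|X) = 0.7732 + 0.3752 = 1.1484 bits
  H(X,Y) = 1.1484 bits
✓ Chain rule verified.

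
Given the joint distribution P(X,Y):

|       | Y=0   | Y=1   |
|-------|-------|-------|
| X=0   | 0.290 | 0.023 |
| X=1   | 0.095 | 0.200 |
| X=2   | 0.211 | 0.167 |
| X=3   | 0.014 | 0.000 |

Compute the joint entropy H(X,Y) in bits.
2.4211 bits

H(X,Y) = -Σ_{x,y} P(x,y) log₂ P(x,y). Per-cell terms -P(x,y)·log₂P(x,y):
  X=0: 0.5179, 0.1252
  X=1: 0.3226, 0.4644
  X=2: 0.4736, 0.4312
  X=3: 0.0862, 0.0000
  (cells with P = 0 contribute 0)
Sum of the 8 terms: H(X,Y) = 2.4211 bits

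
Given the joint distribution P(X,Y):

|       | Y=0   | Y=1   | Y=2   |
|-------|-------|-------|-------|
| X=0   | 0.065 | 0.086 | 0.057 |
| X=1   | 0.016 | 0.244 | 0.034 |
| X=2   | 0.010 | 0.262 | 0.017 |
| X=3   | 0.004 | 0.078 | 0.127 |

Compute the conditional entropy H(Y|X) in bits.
0.9438 bits

H(Y|X) = H(X,Y) - H(X)

H(X,Y) = -Σ_{x,y} P(x,y) log₂ P(x,y). Per-cell terms -P(x,y)·log₂P(x,y):
  X=0: 0.25632, 0.30440, 0.23557
  X=1: 0.09545, 0.49655, 0.16586
  X=2: 0.06644, 0.50628, 0.09993
  X=3: 0.03186, 0.28707, 0.37809
Sum of the 12 terms: H(X,Y) = 2.9238 bits

Marginal of X (row sums):
  P(X=0) = 0.065 + 0.086 + 0.057 = 0.208
  P(X=1) = 0.016 + 0.244 + 0.034 = 0.294
  P(X=2) = 0.010 + 0.262 + 0.017 = 0.289
  P(X=3) = 0.004 + 0.078 + 0.127 = 0.209
H(X) = -[0.208·log₂(0.208) + 0.294·log₂(0.294) + 0.289·log₂(0.289) + 0.209·log₂(0.209)]
  = 0.47119 + 0.51924 + 0.51756 + 0.47201 = 1.9800 bits

H(Y|X) = H(X,Y) - H(X) = 2.9238 - 1.9800 = 0.9438 bits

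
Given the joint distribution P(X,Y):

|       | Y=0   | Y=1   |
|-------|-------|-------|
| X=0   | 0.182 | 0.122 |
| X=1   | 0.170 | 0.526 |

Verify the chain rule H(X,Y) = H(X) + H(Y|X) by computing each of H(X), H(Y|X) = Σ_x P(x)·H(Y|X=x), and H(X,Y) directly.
H(X) = 0.8861 bits, H(Y|X) = 0.8536 bits, H(X,Y) = 1.7397 bits

Marginal of X (row sums):
  P(X=0) = 0.182 + 0.122 = 0.304
  P(X=1) = 0.170 + 0.526 = 0.696
H(X) = -[0.304·log₂(0.304) + 0.696·log₂(0.696)]
  = 0.522228 + 0.363897 = 0.8861 bits

H(Y|X) = Σ_x P(x)·H(Y|X=x):
  X=0: P(X=0) = 0.304, P(Y|X=0) = (91/152, 61/152) → H(Y|X=0) = 0.971715
  X=1: P(X=1) = 0.696, P(Y|X=1) = (85/348, 263/348) → H(Y|X=1) = 0.802041
H(Y|X) = 0.304·0.971715 + 0.696·0.802041 = 0.8536 bits

H(X,Y) = -Σ_{x,y} P(x,y) log₂ P(x,y). Per-cell terms -P(x,y)·log₂P(x,y):
  X=0: 0.447354, 0.370276
  X=1: 0.434587, 0.487531
Sum of the 4 terms: H(X,Y) = 1.7397 bits

Chain rule check:
  H(X) + H(Y|X) = 0.8861 + 0.8536 = 1.7397 bits
  H(X,Y) = 1.7397 bits
✓ Chain rule verified.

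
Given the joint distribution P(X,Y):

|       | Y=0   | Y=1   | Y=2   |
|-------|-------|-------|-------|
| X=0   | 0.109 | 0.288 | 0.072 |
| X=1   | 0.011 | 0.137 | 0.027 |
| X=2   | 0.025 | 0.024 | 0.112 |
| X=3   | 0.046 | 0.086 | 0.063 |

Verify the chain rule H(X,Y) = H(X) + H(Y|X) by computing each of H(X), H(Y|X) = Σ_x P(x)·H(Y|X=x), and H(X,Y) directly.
H(X) = 1.8365 bits, H(Y|X) = 1.2837 bits, H(X,Y) = 3.1201 bits

Marginal of X (row sums):
  P(X=0) = 0.109 + 0.288 + 0.072 = 0.469
  P(X=1) = 0.011 + 0.137 + 0.027 = 0.175
  P(X=2) = 0.025 + 0.024 + 0.112 = 0.161
  P(X=3) = 0.046 + 0.086 + 0.063 = 0.195
H(X) = -[0.469·log₂(0.469) + 0.175·log₂(0.175) + 0.161·log₂(0.161) + 0.195·log₂(0.195)]
  = 0.51231 + 0.44005 + 0.42421 + 0.45990 = 1.8365 bits

H(Y|X) = Σ_x P(x)·H(Y|X=x):
  X=0: P(X=0) = 0.469, P(Y|X=0) = (109/469, 288/469, 72/469) → H(Y|X=0) = 1.33633
  X=1: P(X=1) = 0.175, P(Y|X=1) = (11/175, 137/175, 27/175) → H(Y|X=1) = 0.94340
  X=2: P(X=2) = 0.161, P(Y|X=2) = (25/161, 24/161, 16/23) → H(Y|X=2) = 1.19080
  X=3: P(X=3) = 0.195, P(Y|X=3) = (46/195, 86/195, 21/65) → H(Y|X=3) = 1.53907
H(Y|X) = 0.469·1.33633 + 0.175·0.94340 + 0.161·1.19080 + 0.195·1.53907 = 1.2837 bits

H(X,Y) = -Σ_{x,y} P(x,y) log₂ P(x,y). Per-cell terms -P(x,y)·log₂P(x,y):
  X=0: 0.34854, 0.51721, 0.27330
  X=1: 0.07157, 0.39288, 0.14069
  X=2: 0.13305, 0.12914, 0.35374
  X=3: 0.20434, 0.30440, 0.25128
Sum of the 12 terms: H(X,Y) = 3.1201 bits

Chain rule check:
  H(X) + H(Y|X) = 1.8365 + 1.2837 = 3.1202 bits
  H(X,Y) = 3.1201 bits
✓ Chain rule verified (Δ = 0.0001 is 4-dp rounding noise: each of the three values was rounded independently).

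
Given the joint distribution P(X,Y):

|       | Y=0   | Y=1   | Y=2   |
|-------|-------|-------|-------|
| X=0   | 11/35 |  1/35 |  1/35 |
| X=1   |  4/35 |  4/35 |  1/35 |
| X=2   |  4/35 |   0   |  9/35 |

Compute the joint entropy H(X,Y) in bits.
2.5412 bits

H(X,Y) = -Σ_{x,y} P(x,y) log₂ P(x,y). Per-cell terms -P(x,y)·log₂P(x,y):
  X=0: 0.5248, 0.1466, 0.1466
  X=1: 0.3576, 0.3576, 0.1466
  X=2: 0.3576, 0.0000, 0.5038
  (cells with P = 0 contribute 0)
Sum of the 9 terms: H(X,Y) = 2.5412 bits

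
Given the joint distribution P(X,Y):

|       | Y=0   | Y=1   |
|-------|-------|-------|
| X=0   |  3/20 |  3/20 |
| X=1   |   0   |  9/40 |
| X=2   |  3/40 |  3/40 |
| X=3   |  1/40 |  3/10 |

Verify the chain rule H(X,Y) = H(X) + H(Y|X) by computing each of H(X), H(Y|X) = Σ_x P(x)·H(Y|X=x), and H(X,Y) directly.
H(X) = 1.9428 bits, H(Y|X) = 0.5772 bits, H(X,Y) = 2.5200 bits

Marginal of X (row sums):
  P(X=0) = 3/20 + 3/20 = 3/10
  P(X=1) = 0 + 9/40 = 9/40
  P(X=2) = 3/40 + 3/40 = 3/20
  P(X=3) = 1/40 + 3/10 = 13/40
H(X) = -[(3/10)·log₂(3/10) + (9/40)·log₂(9/40) + (3/20)·log₂(3/20) + (13/40)·log₂(13/40)]
  = 0.52109 + 0.48420 + 0.41054 + 0.52698 = 1.9428 bits

H(Y|X) = Σ_x P(x)·H(Y|X=x):
  X=0: P(X=0) = 3/10, P(Y|X=0) = (1/2, 1/2) → H(Y|X=0) = 1.00000
  X=1: P(X=1) = 9/40, P(Y|X=1) = (0, 1) → H(Y|X=1) = 0.00000
  X=2: P(X=2) = 3/20, P(Y|X=2) = (1/2, 1/2) → H(Y|X=2) = 1.00000
  X=3: P(X=3) = 13/40, P(Y|X=3) = (1/13, 12/13) → H(Y|X=3) = 0.39124
H(Y|X) = (3/10)·1.00000 + (9/40)·0.00000 + (3/20)·1.00000 + (13/40)·0.39124 = 0.5772 bits

H(X,Y) = -Σ_{x,y} P(x,y) log₂ P(x,y). Per-cell terms -P(x,y)·log₂P(x,y):
  X=0: 0.41054, 0.41054
  X=1: 0.00000, 0.48420
  X=2: 0.28027, 0.28027
  X=3: 0.13305, 0.52109
  (cells with P = 0 contribute 0)
Sum of the 8 terms: H(X,Y) = 2.5200 bits

Chain rule check:
  H(X) + H(Y|X) = 1.9428 + 0.5772 = 2.5200 bits
  H(X,Y) = 2.5200 bits
✓ Chain rule verified.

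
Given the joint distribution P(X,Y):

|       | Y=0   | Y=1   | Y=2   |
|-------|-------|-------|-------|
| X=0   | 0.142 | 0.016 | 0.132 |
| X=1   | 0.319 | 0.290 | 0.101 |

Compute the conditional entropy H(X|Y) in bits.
0.7313 bits

H(X|Y) = H(X,Y) - H(Y)

H(X,Y) = -Σ_{x,y} P(x,y) log₂ P(x,y). Per-cell terms -P(x,y)·log₂P(x,y):
  X=0: 0.3999, 0.0955, 0.3856
  X=1: 0.5258, 0.5179, 0.3341
Sum of the 6 terms: H(X,Y) = 2.2588 bits

Marginal of Y (column sums):
  P(Y=0) = 0.142 + 0.319 = 0.461
  P(Y=1) = 0.016 + 0.290 = 0.306
  P(Y=2) = 0.132 + 0.101 = 0.233
H(Y) = -[0.461·log₂(0.461) + 0.306·log₂(0.306) + 0.233·log₂(0.233)]
  = 0.5150 + 0.5228 + 0.4897 = 1.5275 bits

H(X|Y) = H(X,Y) - H(Y) = 2.2588 - 1.5275 = 0.7313 bits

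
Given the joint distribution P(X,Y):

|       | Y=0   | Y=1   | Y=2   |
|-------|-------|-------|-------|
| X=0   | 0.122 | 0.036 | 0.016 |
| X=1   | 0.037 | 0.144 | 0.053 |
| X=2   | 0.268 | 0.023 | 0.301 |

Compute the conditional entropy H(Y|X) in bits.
1.2202 bits

H(Y|X) = H(X,Y) - H(X)

H(X,Y) = -Σ_{x,y} P(x,y) log₂ P(x,y). Per-cell terms -P(x,y)·log₂P(x,y):
  X=0: 0.37028, 0.17265, 0.09545
  X=1: 0.17598, 0.40260, 0.22461
  X=2: 0.50912, 0.12517, 0.52138
Sum of the 9 terms: H(X,Y) = 2.59724 bits

Marginal of X (row sums):
  P(X=0) = 0.122 + 0.036 + 0.016 = 0.174
  P(X=1) = 0.037 + 0.144 + 0.053 = 0.234
  P(X=2) = 0.268 + 0.023 + 0.301 = 0.592
H(X) = -[0.174·log₂(0.174) + 0.234·log₂(0.234) + 0.592·log₂(0.592)]
  = 0.43897 + 0.49033 + 0.44775 = 1.37705 bits

H(Y|X) = H(X,Y) - H(X) = 2.59724 - 1.37705 = 1.2202 bits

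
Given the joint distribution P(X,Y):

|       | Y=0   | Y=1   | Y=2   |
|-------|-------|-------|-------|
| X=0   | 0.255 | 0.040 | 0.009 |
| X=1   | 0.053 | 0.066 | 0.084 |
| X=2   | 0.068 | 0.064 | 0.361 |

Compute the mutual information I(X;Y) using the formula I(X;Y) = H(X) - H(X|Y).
0.3933 bits

I(X;Y) = H(X) - H(X|Y)

Marginal of X (row sums):
  P(X=0) = 0.255 + 0.040 + 0.009 = 0.304
  P(X=1) = 0.053 + 0.066 + 0.084 = 0.203
  P(X=2) = 0.068 + 0.064 + 0.361 = 0.493
H(X) = -[0.304·log₂(0.304) + 0.203·log₂(0.203) + 0.493·log₂(0.493)]
  = 0.52223 + 0.46699 + 0.50303 = 1.49225 bits

Marginal of Y (column sums):
  P(Y=0) = 0.255 + 0.053 + 0.068 = 0.376
  P(Y=1) = 0.040 + 0.066 + 0.064 = 0.170
  P(Y=2) = 0.009 + 0.084 + 0.361 = 0.454
H(X|Y) = Σ_y P(y)·H(X|Y=y):
  Y=0: P(Y=0) = 0.376, P(X|Y=0) = (255/376, 53/376, 17/94) → H(X|Y=0) = 1.22457
  Y=1: P(Y=1) = 0.170, P(X|Y=1) = (4/17, 33/85, 32/85) → H(X|Y=1) = 1.55170
  Y=2: P(Y=2) = 0.454, P(X|Y=2) = (9/454, 42/227, 361/454) → H(X|Y=2) = 0.82547
H(X|Y) = 0.376·1.22457 + 0.170·1.55170 + 0.454·0.82547 = 1.09899 bits

I(X;Y) = H(X) - H(X|Y) = 1.49225 - 1.09899 = 0.3933 bits

Cross-check via I(X;Y) = H(X) + H(Y) - H(X,Y): computing H(Y) from the column sums and H(X,Y) from the 9 cells in the same way gives H(Y) = 1.48241 bits and H(X,Y) = 2.58140 bits, so
I(X;Y) = 1.49225 + 1.48241 - 2.58140 = 0.3933 bits ✓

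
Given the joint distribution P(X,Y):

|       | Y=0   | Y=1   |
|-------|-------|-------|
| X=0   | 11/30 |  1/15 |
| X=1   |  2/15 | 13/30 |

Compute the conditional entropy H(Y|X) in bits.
0.7144 bits

H(Y|X) = H(X,Y) - H(X)

H(X,Y) = -Σ_{x,y} P(x,y) log₂ P(x,y). Per-cell terms -P(x,y)·log₂P(x,y):
  X=0: 0.53073, 0.26046
  X=1: 0.38759, 0.52280
Sum of the 4 terms: H(X,Y) = 1.70158 bits

Marginal of X (row sums):
  P(X=0) = 11/30 + 1/15 = 13/30
  P(X=1) = 2/15 + 13/30 = 17/30
H(X) = -[(13/30)·log₂(13/30) + (17/30)·log₂(17/30)]
  = 0.52280 + 0.46434 = 0.98714 bits

H(Y|X) = H(X,Y) - H(X) = 1.70158 - 0.98714 = 0.7144 bits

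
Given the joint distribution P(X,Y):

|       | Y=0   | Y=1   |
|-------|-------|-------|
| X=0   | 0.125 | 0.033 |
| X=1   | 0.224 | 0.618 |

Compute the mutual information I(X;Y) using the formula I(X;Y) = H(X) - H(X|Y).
0.1127 bits

I(X;Y) = H(X) - H(X|Y)

Marginal of X (row sums):
  P(X=0) = 0.125 + 0.033 = 0.158
  P(X=1) = 0.224 + 0.618 = 0.842
H(X) = -[0.158·log₂(0.158) + 0.842·log₂(0.842)]
  = 0.4206 + 0.2089 = 0.6295 bits

Marginal of Y (column sums):
  P(Y=0) = 0.125 + 0.224 = 0.349
  P(Y=1) = 0.033 + 0.618 = 0.651
H(X|Y) = Σ_y P(y)·H(X|Y=y):
  Y=0: P(Y=0) = 0.349, P(X|Y=0) = (125/349, 224/349) → H(X|Y=0) = 0.9412
  Y=1: P(Y=1) = 0.651, P(X|Y=1) = (11/217, 206/217) → H(X|Y=1) = 0.2893
H(X|Y) = 0.349·0.9412 + 0.651·0.2893 = 0.5168 bits

I(X;Y) = H(X) - H(X|Y) = 0.6295 - 0.5168 = 0.1127 bits

Cross-check via I(X;Y) = H(X) + H(Y) - H(X,Y): computing H(Y) from the column sums and H(X,Y) from the 4 cells in the same way gives H(Y) = 0.9332 bits and H(X,Y) = 1.4500 bits, so
I(X;Y) = 0.6295 + 0.9332 - 1.4500 = 0.1127 bits ✓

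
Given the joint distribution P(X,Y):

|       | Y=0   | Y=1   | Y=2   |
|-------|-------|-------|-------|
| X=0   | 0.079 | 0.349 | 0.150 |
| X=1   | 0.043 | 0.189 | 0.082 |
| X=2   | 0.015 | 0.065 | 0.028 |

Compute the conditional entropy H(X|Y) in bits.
1.3286 bits

H(X|Y) = H(X,Y) - H(Y)

H(X,Y) = -Σ_{x,y} P(x,y) log₂ P(x,y). Per-cell terms -P(x,y)·log₂P(x,y):
  X=0: 0.28930, 0.53003, 0.41054
  X=1: 0.19520, 0.45427, 0.29588
  X=2: 0.09088, 0.25632, 0.14444
Sum of the 9 terms: H(X,Y) = 2.66686 bits

Marginal of Y (column sums):
  P(Y=0) = 0.079 + 0.043 + 0.015 = 0.137
  P(Y=1) = 0.349 + 0.189 + 0.065 = 0.603
  P(Y=2) = 0.150 + 0.082 + 0.028 = 0.260
H(Y) = -[0.137·log₂(0.137) + 0.603·log₂(0.603) + 0.260·log₂(0.260)]
  = 0.39288 + 0.44005 + 0.50529 = 1.33822 bits

H(X|Y) = H(X,Y) - H(Y) = 2.66686 - 1.33822 = 1.3286 bits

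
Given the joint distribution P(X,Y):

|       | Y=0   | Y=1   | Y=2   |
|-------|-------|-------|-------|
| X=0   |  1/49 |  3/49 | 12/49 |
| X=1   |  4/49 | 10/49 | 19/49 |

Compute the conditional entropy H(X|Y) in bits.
0.8896 bits

H(X|Y) = H(X,Y) - H(Y)

H(X,Y) = -Σ_{x,y} P(x,y) log₂ P(x,y). Per-cell terms -P(x,y)·log₂P(x,y):
  X=0: 0.114586, 0.246719, 0.497081
  X=1: 0.295078, 0.467915, 0.529977
Sum of the 6 terms: H(X,Y) = 2.15136 bits

Marginal of Y (column sums):
  P(Y=0) = 1/49 + 4/49 = 5/49
  P(Y=1) = 3/49 + 10/49 = 13/49
  P(Y=2) = 12/49 + 19/49 = 31/49
H(Y) = -[(5/49)·log₂(5/49) + (13/49)·log₂(13/49) + (31/49)·log₂(31/49)]
  = 0.335998 + 0.507868 + 0.417876 = 1.26174 bits

H(X|Y) = H(X,Y) - H(Y) = 2.15136 - 1.26174 = 0.8896 bits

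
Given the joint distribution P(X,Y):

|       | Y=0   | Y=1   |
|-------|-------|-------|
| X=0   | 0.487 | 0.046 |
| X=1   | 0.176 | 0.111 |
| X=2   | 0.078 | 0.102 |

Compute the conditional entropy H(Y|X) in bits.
0.6800 bits

H(Y|X) = H(X,Y) - H(X)

H(X,Y) = -Σ_{x,y} P(x,y) log₂ P(x,y). Per-cell terms -P(x,y)·log₂P(x,y):
  X=0: 0.50551, 0.20434
  X=1: 0.44112, 0.35202
  X=2: 0.28707, 0.33592
Sum of the 6 terms: H(X,Y) = 2.1260 bits

Marginal of X (row sums):
  P(X=0) = 0.487 + 0.046 = 0.533
  P(X=1) = 0.176 + 0.111 = 0.287
  P(X=2) = 0.078 + 0.102 = 0.180
H(X) = -[0.533·log₂(0.533) + 0.287·log₂(0.287) + 0.180·log₂(0.180)]
  = 0.48385 + 0.51685 + 0.44531 = 1.4460 bits

H(Y|X) = H(X,Y) - H(X) = 2.1260 - 1.4460 = 0.6800 bits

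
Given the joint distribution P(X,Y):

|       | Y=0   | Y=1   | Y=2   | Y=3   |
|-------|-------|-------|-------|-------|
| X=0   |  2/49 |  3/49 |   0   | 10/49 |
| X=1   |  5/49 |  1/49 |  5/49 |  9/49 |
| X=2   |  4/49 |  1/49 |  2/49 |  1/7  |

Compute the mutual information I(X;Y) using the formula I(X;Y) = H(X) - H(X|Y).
0.1352 bits

I(X;Y) = H(X) - H(X|Y)

Marginal of X (row sums):
  P(X=0) = 2/49 + 3/49 + 0 + 10/49 = 15/49
  P(X=1) = 5/49 + 1/49 + 5/49 + 9/49 = 20/49
  P(X=2) = 4/49 + 1/49 + 2/49 + 1/7 = 2/7
H(X) = -[(15/49)·log₂(15/49) + (20/49)·log₂(20/49) + (2/7)·log₂(2/7)]
  = 0.5228 + 0.5277 + 0.5164 = 1.5669 bits

Marginal of Y (column sums):
  P(Y=0) = 2/49 + 5/49 + 4/49 = 11/49
  P(Y=1) = 3/49 + 1/49 + 1/49 = 5/49
  P(Y=2) = 0 + 5/49 + 2/49 = 1/7
  P(Y=3) = 10/49 + 9/49 + 1/7 = 26/49
H(X|Y) = Σ_y P(y)·H(X|Y=y):
  Y=0: P(Y=0) = 11/49, P(X|Y=0) = (2/11, 5/11, 4/11) → H(X|Y=0) = 1.4949
  Y=1: P(Y=1) = 5/49, P(X|Y=1) = (3/5, 1/5, 1/5) → H(X|Y=1) = 1.3710
  Y=2: P(Y=2) = 1/7, P(X|Y=2) = (0, 5/7, 2/7) → H(X|Y=2) = 0.8631
  Y=3: P(Y=3) = 26/49, P(X|Y=3) = (5/13, 9/26, 7/26) → H(X|Y=3) = 1.5697
H(X|Y) = (11/49)·1.4949 + (5/49)·1.3710 + (1/7)·0.8631 + (26/49)·1.5697 = 1.4317 bits

I(X;Y) = H(X) - H(X|Y) = 1.5669 - 1.4317 = 0.1352 bits

Cross-check via I(X;Y) = H(X) + H(Y) - H(X,Y): computing H(Y) from the column sums and H(X,Y) from the 12 cells in the same way gives H(Y) = 1.7060 bits and H(X,Y) = 3.1377 bits, so
I(X;Y) = 1.5669 + 1.7060 - 3.1377 = 0.1352 bits ✓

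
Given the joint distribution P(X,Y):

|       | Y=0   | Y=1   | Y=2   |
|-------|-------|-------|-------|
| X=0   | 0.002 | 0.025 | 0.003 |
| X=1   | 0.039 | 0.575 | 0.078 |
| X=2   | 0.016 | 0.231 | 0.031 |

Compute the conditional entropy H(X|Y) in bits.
1.0327 bits

H(X|Y) = H(X,Y) - H(Y)

H(X,Y) = -Σ_{x,y} P(x,y) log₂ P(x,y). Per-cell terms -P(x,y)·log₂P(x,y):
  X=0: 0.017932, 0.133048, 0.025142
  X=1: 0.182535, 0.459061, 0.287070
  X=2: 0.095453, 0.488342, 0.155359
Sum of the 9 terms: H(X,Y) = 1.84394 bits

Marginal of Y (column sums):
  P(Y=0) = 0.002 + 0.039 + 0.016 = 0.057
  P(Y=1) = 0.025 + 0.575 + 0.231 = 0.831
  P(Y=2) = 0.003 + 0.078 + 0.031 = 0.112
H(Y) = -[0.057·log₂(0.057) + 0.831·log₂(0.831) + 0.112·log₂(0.112)]
  = 0.235575 + 0.221943 + 0.353744 = 0.81126 bits

H(X|Y) = H(X,Y) - H(Y) = 1.84394 - 0.81126 = 1.0327 bits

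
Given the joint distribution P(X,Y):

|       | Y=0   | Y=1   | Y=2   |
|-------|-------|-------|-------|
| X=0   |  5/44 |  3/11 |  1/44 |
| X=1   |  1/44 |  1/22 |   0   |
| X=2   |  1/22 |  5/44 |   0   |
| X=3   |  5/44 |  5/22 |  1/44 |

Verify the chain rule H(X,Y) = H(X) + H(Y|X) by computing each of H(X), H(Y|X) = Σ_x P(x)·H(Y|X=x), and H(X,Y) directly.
H(X) = 1.7443 bits, H(Y|X) = 1.0999 bits, H(X,Y) = 2.8443 bits

Marginal of X (row sums):
  P(X=0) = 5/44 + 3/11 + 1/44 = 9/22
  P(X=1) = 1/44 + 1/22 + 0 = 3/44
  P(X=2) = 1/22 + 5/44 + 0 = 7/44
  P(X=3) = 5/44 + 5/22 + 1/44 = 4/11
H(X) = -[(9/22)·log₂(9/22) + (3/44)·log₂(3/44) + (7/44)·log₂(7/44) + (4/11)·log₂(4/11)]
  = 0.527525 + 0.264168 + 0.421921 + 0.530702 = 1.7443 bits

H(Y|X) = Σ_x P(x)·H(Y|X=x):
  X=0: P(X=0) = 9/22, P(Y|X=0) = (5/18, 2/3, 1/18) → H(Y|X=0) = 1.134970
  X=1: P(X=1) = 3/44, P(Y|X=1) = (1/3, 2/3, 0) → H(Y|X=1) = 0.918296
  X=2: P(X=2) = 7/44, P(Y|X=2) = (2/7, 5/7, 0) → H(Y|X=2) = 0.863121
  X=3: P(X=3) = 4/11, P(Y|X=3) = (5/16, 5/8, 1/16) → H(Y|X=3) = 1.198192
H(Y|X) = (9/22)·1.134970 + (3/44)·0.918296 + (7/44)·0.863121 + (4/11)·1.198192 = 1.0999 bits

H(X,Y) = -Σ_{x,y} P(x,y) log₂ P(x,y). Per-cell terms -P(x,y)·log₂P(x,y):
  X=0: 0.356534, 0.511219, 0.124078
  X=1: 0.124078, 0.202701, 0.000000
  X=2: 0.202701, 0.356534, 0.000000
  X=3: 0.356534, 0.485796, 0.124078
  (cells with P = 0 contribute 0)
Sum of the 12 terms: H(X,Y) = 2.8443 bits

Chain rule check:
  H(X) + H(Y|X) = 1.7443 + 1.0999 = 2.8442 bits
  H(X,Y) = 2.8443 bits
✓ Chain rule verified (Δ = 0.0001 is 4-dp rounding noise: each of the three values was rounded independently).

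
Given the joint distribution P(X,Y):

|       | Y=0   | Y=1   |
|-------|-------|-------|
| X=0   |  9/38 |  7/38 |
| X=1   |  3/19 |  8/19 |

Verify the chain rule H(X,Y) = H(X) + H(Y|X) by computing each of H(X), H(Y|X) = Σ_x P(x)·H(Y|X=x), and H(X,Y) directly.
H(X) = 0.9819 bits, H(Y|X) = 0.9057 bits, H(X,Y) = 1.8876 bits

Marginal of X (row sums):
  P(X=0) = 9/38 + 7/38 = 8/19
  P(X=1) = 3/19 + 8/19 = 11/19
H(X) = -[(8/19)·log₂(8/19) + (11/19)·log₂(11/19)]
  = 0.525443 + 0.456498 = 0.9819 bits

H(Y|X) = Σ_x P(x)·H(Y|X=x):
  X=0: P(X=0) = 8/19, P(Y|X=0) = (9/16, 7/16) → H(Y|X=0) = 0.988699
  X=1: P(X=1) = 11/19, P(Y|X=1) = (3/11, 8/11) → H(Y|X=1) = 0.845351
H(Y|X) = (8/19)·0.988699 + (11/19)·0.845351 = 0.9057 bits

H(X,Y) = -Σ_{x,y} P(x,y) log₂ P(x,y). Per-cell terms -P(x,y)·log₂P(x,y):
  X=0: 0.492158, 0.449579
  X=1: 0.420468, 0.525443
Sum of the 4 terms: H(X,Y) = 1.8876 bits

Chain rule check:
  H(X) + H(Y|X) = 0.9819 + 0.9057 = 1.8876 bits
  H(X,Y) = 1.8876 bits
✓ Chain rule verified.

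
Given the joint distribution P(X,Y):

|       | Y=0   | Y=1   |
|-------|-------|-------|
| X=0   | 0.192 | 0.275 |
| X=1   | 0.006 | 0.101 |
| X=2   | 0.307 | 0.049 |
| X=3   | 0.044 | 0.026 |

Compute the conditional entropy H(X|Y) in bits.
1.4260 bits

H(X|Y) = H(X,Y) - H(Y)

H(X,Y) = -Σ_{x,y} P(x,y) log₂ P(x,y). Per-cell terms -P(x,y)·log₂P(x,y):
  X=0: 0.4571, 0.5122
  X=1: 0.0443, 0.3341
  X=2: 0.5230, 0.2132
  X=3: 0.1983, 0.1369
Sum of the 8 terms: H(X,Y) = 2.4191 bits

Marginal of Y (column sums):
  P(Y=0) = 0.192 + 0.006 + 0.307 + 0.044 = 0.549
  P(Y=1) = 0.275 + 0.101 + 0.049 + 0.026 = 0.451
H(Y) = -[0.549·log₂(0.549) + 0.451·log₂(0.451)]
  = 0.4750 + 0.5181 = 0.9931 bits

H(X|Y) = H(X,Y) - H(Y) = 2.4191 - 0.9931 = 1.4260 bits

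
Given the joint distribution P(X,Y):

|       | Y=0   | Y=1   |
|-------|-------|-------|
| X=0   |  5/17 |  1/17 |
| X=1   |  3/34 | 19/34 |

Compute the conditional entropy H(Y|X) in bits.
0.6012 bits

H(Y|X) = H(X,Y) - H(X)

H(X,Y) = -Σ_{x,y} P(x,y) log₂ P(x,y). Per-cell terms -P(x,y)·log₂P(x,y):
  X=0: 0.5193, 0.2404
  X=1: 0.3090, 0.4692
Sum of the 4 terms: H(X,Y) = 1.5379 bits

Marginal of X (row sums):
  P(X=0) = 5/17 + 1/17 = 6/17
  P(X=1) = 3/34 + 19/34 = 11/17
H(X) = -[(6/17)·log₂(6/17) + (11/17)·log₂(11/17)]
  = 0.5303 + 0.4064 = 0.9367 bits

H(Y|X) = H(X,Y) - H(X) = 1.5379 - 0.9367 = 0.6012 bits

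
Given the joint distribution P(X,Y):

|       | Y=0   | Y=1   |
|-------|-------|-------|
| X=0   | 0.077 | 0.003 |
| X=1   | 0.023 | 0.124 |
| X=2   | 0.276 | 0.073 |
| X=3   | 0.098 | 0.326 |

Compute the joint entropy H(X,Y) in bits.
2.4524 bits

H(X,Y) = -Σ_{x,y} P(x,y) log₂ P(x,y). Per-cell terms -P(x,y)·log₂P(x,y):
  X=0: 0.28482, 0.02514
  X=1: 0.12517, 0.37344
  X=2: 0.51260, 0.27565
  X=3: 0.32841, 0.52716
Sum of the 8 terms: H(X,Y) = 2.4524 bits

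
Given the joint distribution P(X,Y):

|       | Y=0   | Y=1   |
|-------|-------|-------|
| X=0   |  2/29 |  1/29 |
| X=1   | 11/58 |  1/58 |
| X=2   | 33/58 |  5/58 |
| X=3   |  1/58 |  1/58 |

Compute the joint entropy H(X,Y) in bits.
1.9592 bits

H(X,Y) = -Σ_{x,y} P(x,y) log₂ P(x,y). Per-cell terms -P(x,y)·log₂P(x,y):
  X=0: 0.2661, 0.1675
  X=1: 0.4549, 0.1010
  X=2: 0.4629, 0.3048
  X=3: 0.1010, 0.1010
Sum of the 8 terms: H(X,Y) = 1.9592 bits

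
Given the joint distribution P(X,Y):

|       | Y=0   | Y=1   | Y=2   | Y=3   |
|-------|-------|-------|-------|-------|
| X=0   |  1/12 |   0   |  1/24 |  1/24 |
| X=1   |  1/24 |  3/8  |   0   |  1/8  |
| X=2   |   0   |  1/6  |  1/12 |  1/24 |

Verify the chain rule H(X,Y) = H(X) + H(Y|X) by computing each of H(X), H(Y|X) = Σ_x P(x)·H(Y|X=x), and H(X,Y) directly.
H(X) = 1.4284 bits, H(Y|X) = 1.2697 bits, H(X,Y) = 2.6981 bits

Marginal of X (row sums):
  P(X=0) = 1/12 + 0 + 1/24 + 1/24 = 1/6
  P(X=1) = 1/24 + 3/8 + 0 + 1/8 = 13/24
  P(X=2) = 0 + 1/6 + 1/12 + 1/24 = 7/24
H(X) = -[(1/6)·log₂(1/6) + (13/24)·log₂(13/24) + (7/24)·log₂(7/24)]
  = 0.43083 + 0.47912 + 0.51847 = 1.4284 bits

H(Y|X) = Σ_x P(x)·H(Y|X=x):
  X=0: P(X=0) = 1/6, P(Y|X=0) = (1/2, 0, 1/4, 1/4) → H(Y|X=0) = 1.50000
  X=1: P(X=1) = 13/24, P(Y|X=1) = (1/13, 9/13, 0, 3/13) → H(Y|X=1) = 1.14012
  X=2: P(X=2) = 7/24, P(Y|X=2) = (0, 4/7, 2/7, 1/7) → H(Y|X=2) = 1.37878
H(Y|X) = (1/6)·1.50000 + (13/24)·1.14012 + (7/24)·1.37878 = 1.2697 bits

H(X,Y) = -Σ_{x,y} P(x,y) log₂ P(x,y). Per-cell terms -P(x,y)·log₂P(x,y):
  X=0: 0.29875, 0.00000, 0.19104, 0.19104
  X=1: 0.19104, 0.53064, 0.00000, 0.37500
  X=2: 0.00000, 0.43083, 0.29875, 0.19104
  (cells with P = 0 contribute 0)
Sum of the 12 terms: H(X,Y) = 2.6981 bits

Chain rule check:
  H(X) + H(Y|X) = 1.4284 + 1.2697 = 2.6981 bits
  H(X,Y) = 2.6981 bits
✓ Chain rule verified.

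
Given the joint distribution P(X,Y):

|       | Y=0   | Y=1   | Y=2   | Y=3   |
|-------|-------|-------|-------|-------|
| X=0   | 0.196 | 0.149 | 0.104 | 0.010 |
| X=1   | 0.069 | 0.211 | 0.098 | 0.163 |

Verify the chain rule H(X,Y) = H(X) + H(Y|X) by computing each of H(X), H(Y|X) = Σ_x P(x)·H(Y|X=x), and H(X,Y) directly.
H(X) = 0.9951 bits, H(Y|X) = 1.7757 bits, H(X,Y) = 2.7709 bits

Marginal of X (row sums):
  P(X=0) = 0.196 + 0.149 + 0.104 + 0.010 = 0.459
  P(X=1) = 0.069 + 0.211 + 0.098 + 0.163 = 0.541
H(X) = -[0.459·log₂(0.459) + 0.541·log₂(0.541)]
  = 0.515656 + 0.479488 = 0.9951 bits

H(Y|X) = Σ_x P(x)·H(Y|X=x):
  X=0: P(X=0) = 0.459, P(Y|X=0) = (196/459, 149/459, 104/459, 10/459) → H(Y|X=0) = 1.656720
  X=1: P(X=1) = 0.541, P(Y|X=1) = (69/541, 211/541, 98/541, 163/541) → H(Y|X=1) = 1.876667
H(Y|X) = 0.459·1.656720 + 0.541·1.876667 = 1.7757 bits

H(X,Y) = -Σ_{x,y} P(x,y) log₂ P(x,y). Per-cell terms -P(x,y)·log₂P(x,y):
  X=0: 0.460811, 0.409246, 0.339596, 0.066439
  X=1: 0.266151, 0.473629, 0.328405, 0.426580
Sum of the 8 terms: H(X,Y) = 2.7709 bits

Chain rule check:
  H(X) + H(Y|X) = 0.9951 + 1.7757 = 2.7708 bits
  H(X,Y) = 2.7709 bits
✓ Chain rule verified (Δ = 0.0001 is 4-dp rounding noise: each of the three values was rounded independently).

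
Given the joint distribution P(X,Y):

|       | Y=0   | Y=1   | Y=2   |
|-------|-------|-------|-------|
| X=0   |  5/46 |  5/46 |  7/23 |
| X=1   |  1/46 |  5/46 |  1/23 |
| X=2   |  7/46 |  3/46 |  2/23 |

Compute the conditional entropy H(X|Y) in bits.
1.3068 bits

H(X|Y) = H(X,Y) - H(Y)

H(X,Y) = -Σ_{x,y} P(x,y) log₂ P(x,y). Per-cell terms -P(x,y)·log₂P(x,y):
  X=0: 0.34800, 0.34800, 0.52232
  X=1: 0.12008, 0.34800, 0.19668
  X=2: 0.41334, 0.25687, 0.30640
Sum of the 9 terms: H(X,Y) = 2.8597 bits

Marginal of Y (column sums):
  P(Y=0) = 5/46 + 1/46 + 7/46 = 13/46
  P(Y=1) = 5/46 + 5/46 + 3/46 = 13/46
  P(Y=2) = 7/23 + 1/23 + 2/23 = 10/23
H(Y) = -[(13/46)·log₂(13/46) + (13/46)·log₂(13/46) + (10/23)·log₂(10/23)]
  = 0.51523 + 0.51523 + 0.52245 = 1.5529 bits

H(X|Y) = H(X,Y) - H(Y) = 2.8597 - 1.5529 = 1.3068 bits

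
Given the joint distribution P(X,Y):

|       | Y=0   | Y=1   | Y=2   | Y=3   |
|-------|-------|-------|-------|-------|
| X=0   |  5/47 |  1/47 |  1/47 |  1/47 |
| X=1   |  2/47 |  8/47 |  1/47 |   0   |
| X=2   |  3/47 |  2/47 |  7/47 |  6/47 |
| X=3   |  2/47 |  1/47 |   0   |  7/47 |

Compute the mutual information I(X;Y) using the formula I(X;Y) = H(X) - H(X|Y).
0.5115 bits

I(X;Y) = H(X) - H(X|Y)

Marginal of X (row sums):
  P(X=0) = 5/47 + 1/47 + 1/47 + 1/47 = 8/47
  P(X=1) = 2/47 + 8/47 + 1/47 + 0 = 11/47
  P(X=2) = 3/47 + 2/47 + 7/47 + 6/47 = 18/47
  P(X=3) = 2/47 + 1/47 + 0 + 7/47 = 10/47
H(X) = -[(8/47)·log₂(8/47) + (11/47)·log₂(11/47) + (18/47)·log₂(18/47) + (10/47)·log₂(10/47)]
  = 0.4348 + 0.4904 + 0.5303 + 0.4750 = 1.9305 bits

Marginal of Y (column sums):
  P(Y=0) = 5/47 + 2/47 + 3/47 + 2/47 = 12/47
  P(Y=1) = 1/47 + 8/47 + 2/47 + 1/47 = 12/47
  P(Y=2) = 1/47 + 1/47 + 7/47 + 0 = 9/47
  P(Y=3) = 1/47 + 0 + 6/47 + 7/47 = 14/47
H(X|Y) = Σ_y P(y)·H(X|Y=y):
  Y=0: P(Y=0) = 12/47, P(X|Y=0) = (5/12, 1/6, 1/4, 1/6) → H(X|Y=0) = 1.8879
  Y=1: P(Y=1) = 12/47, P(X|Y=1) = (1/12, 2/3, 1/6, 1/12) → H(X|Y=1) = 1.4183
  Y=2: P(Y=2) = 9/47, P(X|Y=2) = (1/9, 1/9, 7/9, 0) → H(X|Y=2) = 0.9864
  Y=3: P(Y=3) = 14/47, P(X|Y=3) = (1/14, 0, 3/7, 1/2) → H(X|Y=3) = 1.2958
H(X|Y) = (12/47)·1.8879 + (12/47)·1.4183 + (9/47)·0.9864 + (14/47)·1.2958 = 1.4190 bits

I(X;Y) = H(X) - H(X|Y) = 1.9305 - 1.4190 = 0.5115 bits

Cross-check via I(X;Y) = H(X) + H(Y) - H(X,Y): computing H(Y) from the column sums and H(X,Y) from the 16 cells in the same way gives H(Y) = 1.9829 bits and H(X,Y) = 3.4019 bits, so
I(X;Y) = 1.9305 + 1.9829 - 3.4019 = 0.5115 bits ✓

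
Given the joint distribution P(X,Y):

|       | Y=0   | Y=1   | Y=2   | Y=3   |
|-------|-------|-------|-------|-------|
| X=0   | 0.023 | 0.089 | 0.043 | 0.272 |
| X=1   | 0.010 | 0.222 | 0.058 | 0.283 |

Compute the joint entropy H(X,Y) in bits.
2.4440 bits

H(X,Y) = -Σ_{x,y} P(x,y) log₂ P(x,y). Per-cell terms -P(x,y)·log₂P(x,y):
  X=0: 0.1252, 0.3106, 0.1952, 0.5109
  X=1: 0.0664, 0.4820, 0.2383, 0.5154
Sum of the 8 terms: H(X,Y) = 2.4440 bits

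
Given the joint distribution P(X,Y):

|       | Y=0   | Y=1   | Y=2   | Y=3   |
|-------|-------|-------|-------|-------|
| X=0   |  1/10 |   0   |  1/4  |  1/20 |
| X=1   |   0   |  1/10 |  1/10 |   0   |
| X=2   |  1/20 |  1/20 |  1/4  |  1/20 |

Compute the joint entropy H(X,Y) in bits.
2.8610 bits

H(X,Y) = -Σ_{x,y} P(x,y) log₂ P(x,y). Per-cell terms -P(x,y)·log₂P(x,y):
  X=0: 0.3322, 0.0000, 0.5000, 0.2161
  X=1: 0.0000, 0.3322, 0.3322, 0.0000
  X=2: 0.2161, 0.2161, 0.5000, 0.2161
  (cells with P = 0 contribute 0)
Sum of the 12 terms: H(X,Y) = 2.8610 bits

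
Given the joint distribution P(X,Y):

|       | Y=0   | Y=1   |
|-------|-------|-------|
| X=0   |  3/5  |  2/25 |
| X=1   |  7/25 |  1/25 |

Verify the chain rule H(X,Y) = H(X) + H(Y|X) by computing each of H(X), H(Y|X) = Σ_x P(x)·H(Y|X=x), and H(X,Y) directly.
H(X) = 0.9044 bits, H(Y|X) = 0.5293 bits, H(X,Y) = 1.4337 bits

Marginal of X (row sums):
  P(X=0) = 3/5 + 2/25 = 17/25
  P(X=1) = 7/25 + 1/25 = 8/25
H(X) = -[(17/25)·log₂(17/25) + (8/25)·log₂(8/25)]
  = 0.37835 + 0.52603 = 0.9044 bits

H(Y|X) = Σ_x P(x)·H(Y|X=x):
  X=0: P(X=0) = 17/25, P(Y|X=0) = (15/17, 2/17) → H(Y|X=0) = 0.52256
  X=1: P(X=1) = 8/25, P(Y|X=1) = (7/8, 1/8) → H(Y|X=1) = 0.54356
H(Y|X) = (17/25)·0.52256 + (8/25)·0.54356 = 0.5293 bits

H(X,Y) = -Σ_{x,y} P(x,y) log₂ P(x,y). Per-cell terms -P(x,y)·log₂P(x,y):
  X=0: 0.44218, 0.29151
  X=1: 0.51422, 0.18575
Sum of the 4 terms: H(X,Y) = 1.4337 bits

Chain rule check:
  H(X) + H(Y|X) = 0.9044 + 0.5293 = 1.4337 bits
  H(X,Y) = 1.4337 bits
✓ Chain rule verified.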